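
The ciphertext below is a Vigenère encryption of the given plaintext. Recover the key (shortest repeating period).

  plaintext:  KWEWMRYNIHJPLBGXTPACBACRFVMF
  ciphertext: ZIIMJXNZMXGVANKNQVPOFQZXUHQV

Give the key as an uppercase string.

PMEQXG

  i= 0: Z-K = 15 → P
  i= 1: I-W = 12 → M
  i= 2: I-E =  4 → E
  i= 3: M-W = 16 → Q
  i= 4: J-M = 23 → X
  i= 5: X-R =  6 → G
  i= 6: N-Y = 15 → P
  i= 7: Z-N = 12 → M
  i= 8: M-I =  4 → E
  i= 9: X-H = 16 → Q
  i=10: G-J = 23 → X
  i=11: V-P =  6 → G
  i=12: A-L = 15 → P
  i=13: N-B = 12 → M
  i=14: K-G =  4 → E
  i=15: N-X = 16 → Q
  i=16: Q-T = 23 → X
  i=17: V-P =  6 → G
  i=18: P-A = 15 → P
  i=19: O-C = 12 → M
  i=20: F-B =  4 → E
  i=21: Q-A = 16 → Q
  i=22: Z-C = 23 → X
  i=23: X-R =  6 → G
  i=24: U-F = 15 → P
  i=25: H-V = 12 → M
  i=26: Q-M =  4 → E
  i=27: V-F = 16 → Q
  shifts repeat with period 6: PMEQXG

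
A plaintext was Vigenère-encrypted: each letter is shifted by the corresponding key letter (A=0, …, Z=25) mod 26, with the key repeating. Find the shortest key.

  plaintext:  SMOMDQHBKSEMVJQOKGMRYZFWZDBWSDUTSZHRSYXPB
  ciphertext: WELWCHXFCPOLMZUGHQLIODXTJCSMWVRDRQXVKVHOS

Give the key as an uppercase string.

  i= 0: W-S =  4 → E
  i= 1: E-M = 18 → S
  i= 2: L-O = 23 → X
  i= 3: W-M = 10 → K
  i= 4: C-D = 25 → Z
  i= 5: H-Q = 17 → R
  i= 6: X-H = 16 → Q
  i= 7: F-B =  4 → E
  i= 8: C-K = 18 → S
  i= 9: P-S = 23 → X
  i=10: O-E = 10 → K
  i=11: L-M = 25 → Z
  i=12: M-V = 17 → R
  i=13: Z-J = 16 → Q
  i=14: U-Q =  4 → E
  i=15: G-O = 18 → S
  i=16: H-K = 23 → X
  i=17: Q-G = 10 → K
  i=18: L-M = 25 → Z
  i=19: I-R = 17 → R
  i=20: O-Y = 16 → Q
  i=21: D-Z =  4 → E
  i=22: X-F = 18 → S
  i=23: T-W = 23 → X
  i=24: J-Z = 10 → K
  i=25: C-D = 25 → Z
  i=26: S-B = 17 → R
  i=27: M-W = 16 → Q
  i=28: W-S =  4 → E
  i=29: V-D = 18 → S
  i=30: R-U = 23 → X
  i=31: D-T = 10 → K
  i=32: R-S = 25 → Z
  i=33: Q-Z = 17 → R
  i=34: X-H = 16 → Q
  i=35: V-R =  4 → E
  i=36: K-S = 18 → S
  i=37: V-Y = 23 → X
  i=38: H-X = 10 → K
  i=39: O-P = 25 → Z
  i=40: S-B = 17 → R
  shifts repeat with period 7: ESXKZRQ

ESXKZRQ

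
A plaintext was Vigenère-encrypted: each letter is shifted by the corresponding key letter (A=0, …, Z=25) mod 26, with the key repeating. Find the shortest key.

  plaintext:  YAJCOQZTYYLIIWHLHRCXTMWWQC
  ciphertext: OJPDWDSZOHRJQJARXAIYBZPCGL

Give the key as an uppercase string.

  i= 0: O-Y = 16 → Q
  i= 1: J-A =  9 → J
  i= 2: P-J =  6 → G
  i= 3: D-C =  1 → B
  i= 4: W-O =  8 → I
  i= 5: D-Q = 13 → N
  i= 6: S-Z = 19 → T
  i= 7: Z-T =  6 → G
  i= 8: O-Y = 16 → Q
  i= 9: H-Y =  9 → J
  i=10: R-L =  6 → G
  i=11: J-I =  1 → B
  i=12: Q-I =  8 → I
  i=13: J-W = 13 → N
  i=14: A-H = 19 → T
  i=15: R-L =  6 → G
  i=16: X-H = 16 → Q
  i=17: A-R =  9 → J
  i=18: I-C =  6 → G
  i=19: Y-X =  1 → B
  i=20: B-T =  8 → I
  i=21: Z-M = 13 → N
  i=22: P-W = 19 → T
  i=23: C-W =  6 → G
  i=24: G-Q = 16 → Q
  i=25: L-C =  9 → J
  shifts repeat with period 8: QJGBINTG

QJGBINTG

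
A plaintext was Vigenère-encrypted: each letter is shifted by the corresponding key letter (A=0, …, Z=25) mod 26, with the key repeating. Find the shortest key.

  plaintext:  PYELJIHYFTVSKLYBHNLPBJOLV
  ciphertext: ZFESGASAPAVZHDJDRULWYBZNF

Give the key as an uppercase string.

  i= 0: Z-P = 10 → K
  i= 1: F-Y =  7 → H
  i= 2: E-E =  0 → A
  i= 3: S-L =  7 → H
  i= 4: G-J = 23 → X
  i= 5: A-I = 18 → S
  i= 6: S-H = 11 → L
  i= 7: A-Y =  2 → C
  i= 8: P-F = 10 → K
  i= 9: A-T =  7 → H
  i=10: V-V =  0 → A
  i=11: Z-S =  7 → H
  i=12: H-K = 23 → X
  i=13: D-L = 18 → S
  i=14: J-Y = 11 → L
  i=15: D-B =  2 → C
  i=16: R-H = 10 → K
  i=17: U-N =  7 → H
  i=18: L-L =  0 → A
  i=19: W-P =  7 → H
  i=20: Y-B = 23 → X
  i=21: B-J = 18 → S
  i=22: Z-O = 11 → L
  i=23: N-L =  2 → C
  i=24: F-V = 10 → K
  shifts repeat with period 8: KHAHXSLC

KHAHXSLC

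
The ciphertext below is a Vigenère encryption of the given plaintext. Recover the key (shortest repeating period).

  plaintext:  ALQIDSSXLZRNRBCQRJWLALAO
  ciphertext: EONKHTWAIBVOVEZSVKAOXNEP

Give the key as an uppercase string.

EDXCEB

  i= 0: E-A =  4 → E
  i= 1: O-L =  3 → D
  i= 2: N-Q = 23 → X
  i= 3: K-I =  2 → C
  i= 4: H-D =  4 → E
  i= 5: T-S =  1 → B
  i= 6: W-S =  4 → E
  i= 7: A-X =  3 → D
  i= 8: I-L = 23 → X
  i= 9: B-Z =  2 → C
  i=10: V-R =  4 → E
  i=11: O-N =  1 → B
  i=12: V-R =  4 → E
  i=13: E-B =  3 → D
  i=14: Z-C = 23 → X
  i=15: S-Q =  2 → C
  i=16: V-R =  4 → E
  i=17: K-J =  1 → B
  i=18: A-W =  4 → E
  i=19: O-L =  3 → D
  i=20: X-A = 23 → X
  i=21: N-L =  2 → C
  i=22: E-A =  4 → E
  i=23: P-O =  1 → B
  shifts repeat with period 6: EDXCEB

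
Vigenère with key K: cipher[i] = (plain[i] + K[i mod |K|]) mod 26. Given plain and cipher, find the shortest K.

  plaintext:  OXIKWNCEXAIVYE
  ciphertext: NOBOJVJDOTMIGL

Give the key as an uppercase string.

ZRTENIH

  i= 0: N-O = 25 → Z
  i= 1: O-X = 17 → R
  i= 2: B-I = 19 → T
  i= 3: O-K =  4 → E
  i= 4: J-W = 13 → N
  i= 5: V-N =  8 → I
  i= 6: J-C =  7 → H
  i= 7: D-E = 25 → Z
  i= 8: O-X = 17 → R
  i= 9: T-A = 19 → T
  i=10: M-I =  4 → E
  i=11: I-V = 13 → N
  i=12: G-Y =  8 → I
  i=13: L-E =  7 → H
  shifts repeat with period 7: ZRTENIH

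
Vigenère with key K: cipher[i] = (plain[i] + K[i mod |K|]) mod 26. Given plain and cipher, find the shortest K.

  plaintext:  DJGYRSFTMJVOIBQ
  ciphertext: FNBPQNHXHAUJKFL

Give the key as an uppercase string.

CEVRZV

  i= 0: F-D =  2 → C
  i= 1: N-J =  4 → E
  i= 2: B-G = 21 → V
  i= 3: P-Y = 17 → R
  i= 4: Q-R = 25 → Z
  i= 5: N-S = 21 → V
  i= 6: H-F =  2 → C
  i= 7: X-T =  4 → E
  i= 8: H-M = 21 → V
  i= 9: A-J = 17 → R
  i=10: U-V = 25 → Z
  i=11: J-O = 21 → V
  i=12: K-I =  2 → C
  i=13: F-B =  4 → E
  i=14: L-Q = 21 → V
  shifts repeat with period 6: CEVRZV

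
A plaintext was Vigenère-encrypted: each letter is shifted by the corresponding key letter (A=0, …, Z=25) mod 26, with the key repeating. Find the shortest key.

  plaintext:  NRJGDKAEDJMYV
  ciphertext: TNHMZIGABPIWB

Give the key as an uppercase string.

GWY

  i= 0: T-N =  6 → G
  i= 1: N-R = 22 → W
  i= 2: H-J = 24 → Y
  i= 3: M-G =  6 → G
  i= 4: Z-D = 22 → W
  i= 5: I-K = 24 → Y
  i= 6: G-A =  6 → G
  i= 7: A-E = 22 → W
  i= 8: B-D = 24 → Y
  i= 9: P-J =  6 → G
  i=10: I-M = 22 → W
  i=11: W-Y = 24 → Y
  i=12: B-V =  6 → G
  shifts repeat with period 3: GWY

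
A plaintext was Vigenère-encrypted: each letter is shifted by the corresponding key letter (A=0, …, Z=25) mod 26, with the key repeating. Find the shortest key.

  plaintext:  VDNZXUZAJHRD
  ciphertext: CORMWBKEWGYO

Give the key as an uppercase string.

  i= 0: C-V =  7 → H
  i= 1: O-D = 11 → L
  i= 2: R-N =  4 → E
  i= 3: M-Z = 13 → N
  i= 4: W-X = 25 → Z
  i= 5: B-U =  7 → H
  i= 6: K-Z = 11 → L
  i= 7: E-A =  4 → E
  i= 8: W-J = 13 → N
  i= 9: G-H = 25 → Z
  i=10: Y-R =  7 → H
  i=11: O-D = 11 → L
  shifts repeat with period 5: HLENZ

HLENZ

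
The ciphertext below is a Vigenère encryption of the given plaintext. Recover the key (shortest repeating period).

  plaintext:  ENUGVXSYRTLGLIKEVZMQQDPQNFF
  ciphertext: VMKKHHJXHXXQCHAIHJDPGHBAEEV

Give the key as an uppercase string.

  i= 0: V-E = 17 → R
  i= 1: M-N = 25 → Z
  i= 2: K-U = 16 → Q
  i= 3: K-G =  4 → E
  i= 4: H-V = 12 → M
  i= 5: H-X = 10 → K
  i= 6: J-S = 17 → R
  i= 7: X-Y = 25 → Z
  i= 8: H-R = 16 → Q
  i= 9: X-T =  4 → E
  i=10: X-L = 12 → M
  i=11: Q-G = 10 → K
  i=12: C-L = 17 → R
  i=13: H-I = 25 → Z
  i=14: A-K = 16 → Q
  i=15: I-E =  4 → E
  i=16: H-V = 12 → M
  i=17: J-Z = 10 → K
  i=18: D-M = 17 → R
  i=19: P-Q = 25 → Z
  i=20: G-Q = 16 → Q
  i=21: H-D =  4 → E
  i=22: B-P = 12 → M
  i=23: A-Q = 10 → K
  i=24: E-N = 17 → R
  i=25: E-F = 25 → Z
  i=26: V-F = 16 → Q
  shifts repeat with period 6: RZQEMK

RZQEMK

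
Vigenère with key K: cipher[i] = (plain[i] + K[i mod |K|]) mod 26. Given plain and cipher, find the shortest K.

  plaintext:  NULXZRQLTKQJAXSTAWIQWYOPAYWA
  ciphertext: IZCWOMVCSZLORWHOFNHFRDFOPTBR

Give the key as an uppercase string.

VFRZP

  i= 0: I-N = 21 → V
  i= 1: Z-U =  5 → F
  i= 2: C-L = 17 → R
  i= 3: W-X = 25 → Z
  i= 4: O-Z = 15 → P
  i= 5: M-R = 21 → V
  i= 6: V-Q =  5 → F
  i= 7: C-L = 17 → R
  i= 8: S-T = 25 → Z
  i= 9: Z-K = 15 → P
  i=10: L-Q = 21 → V
  i=11: O-J =  5 → F
  i=12: R-A = 17 → R
  i=13: W-X = 25 → Z
  i=14: H-S = 15 → P
  i=15: O-T = 21 → V
  i=16: F-A =  5 → F
  i=17: N-W = 17 → R
  i=18: H-I = 25 → Z
  i=19: F-Q = 15 → P
  i=20: R-W = 21 → V
  i=21: D-Y =  5 → F
  i=22: F-O = 17 → R
  i=23: O-P = 25 → Z
  i=24: P-A = 15 → P
  i=25: T-Y = 21 → V
  i=26: B-W =  5 → F
  i=27: R-A = 17 → R
  shifts repeat with period 5: VFRZP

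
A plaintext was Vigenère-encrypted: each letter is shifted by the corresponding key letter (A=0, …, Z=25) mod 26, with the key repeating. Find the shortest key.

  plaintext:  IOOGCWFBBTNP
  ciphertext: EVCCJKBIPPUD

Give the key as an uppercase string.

WHO

  i= 0: E-I = 22 → W
  i= 1: V-O =  7 → H
  i= 2: C-O = 14 → O
  i= 3: C-G = 22 → W
  i= 4: J-C =  7 → H
  i= 5: K-W = 14 → O
  i= 6: B-F = 22 → W
  i= 7: I-B =  7 → H
  i= 8: P-B = 14 → O
  i= 9: P-T = 22 → W
  i=10: U-N =  7 → H
  i=11: D-P = 14 → O
  shifts repeat with period 3: WHO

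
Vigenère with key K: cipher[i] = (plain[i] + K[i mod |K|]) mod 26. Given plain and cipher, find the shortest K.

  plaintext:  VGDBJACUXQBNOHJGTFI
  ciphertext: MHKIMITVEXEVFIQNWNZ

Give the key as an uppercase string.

RBHHDI

  i= 0: M-V = 17 → R
  i= 1: H-G =  1 → B
  i= 2: K-D =  7 → H
  i= 3: I-B =  7 → H
  i= 4: M-J =  3 → D
  i= 5: I-A =  8 → I
  i= 6: T-C = 17 → R
  i= 7: V-U =  1 → B
  i= 8: E-X =  7 → H
  i= 9: X-Q =  7 → H
  i=10: E-B =  3 → D
  i=11: V-N =  8 → I
  i=12: F-O = 17 → R
  i=13: I-H =  1 → B
  i=14: Q-J =  7 → H
  i=15: N-G =  7 → H
  i=16: W-T =  3 → D
  i=17: N-F =  8 → I
  i=18: Z-I = 17 → R
  shifts repeat with period 6: RBHHDI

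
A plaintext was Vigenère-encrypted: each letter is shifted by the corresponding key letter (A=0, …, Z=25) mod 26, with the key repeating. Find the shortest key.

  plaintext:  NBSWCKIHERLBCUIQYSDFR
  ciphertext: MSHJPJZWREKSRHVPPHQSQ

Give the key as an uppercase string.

  i= 0: M-N = 25 → Z
  i= 1: S-B = 17 → R
  i= 2: H-S = 15 → P
  i= 3: J-W = 13 → N
  i= 4: P-C = 13 → N
  i= 5: J-K = 25 → Z
  i= 6: Z-I = 17 → R
  i= 7: W-H = 15 → P
  i= 8: R-E = 13 → N
  i= 9: E-R = 13 → N
  i=10: K-L = 25 → Z
  i=11: S-B = 17 → R
  i=12: R-C = 15 → P
  i=13: H-U = 13 → N
  i=14: V-I = 13 → N
  i=15: P-Q = 25 → Z
  i=16: P-Y = 17 → R
  i=17: H-S = 15 → P
  i=18: Q-D = 13 → N
  i=19: S-F = 13 → N
  i=20: Q-R = 25 → Z
  shifts repeat with period 5: ZRPNN

ZRPNN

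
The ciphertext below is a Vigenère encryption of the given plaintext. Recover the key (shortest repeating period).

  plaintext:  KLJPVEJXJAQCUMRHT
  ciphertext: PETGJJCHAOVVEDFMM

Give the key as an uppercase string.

FTKRO

  i= 0: P-K =  5 → F
  i= 1: E-L = 19 → T
  i= 2: T-J = 10 → K
  i= 3: G-P = 17 → R
  i= 4: J-V = 14 → O
  i= 5: J-E =  5 → F
  i= 6: C-J = 19 → T
  i= 7: H-X = 10 → K
  i= 8: A-J = 17 → R
  i= 9: O-A = 14 → O
  i=10: V-Q =  5 → F
  i=11: V-C = 19 → T
  i=12: E-U = 10 → K
  i=13: D-M = 17 → R
  i=14: F-R = 14 → O
  i=15: M-H =  5 → F
  i=16: M-T = 19 → T
  shifts repeat with period 5: FTKRO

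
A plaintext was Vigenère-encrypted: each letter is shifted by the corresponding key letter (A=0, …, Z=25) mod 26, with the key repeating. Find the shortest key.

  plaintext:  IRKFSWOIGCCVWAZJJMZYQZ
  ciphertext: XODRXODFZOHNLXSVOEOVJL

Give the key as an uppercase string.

  i= 0: X-I = 15 → P
  i= 1: O-R = 23 → X
  i= 2: D-K = 19 → T
  i= 3: R-F = 12 → M
  i= 4: X-S =  5 → F
  i= 5: O-W = 18 → S
  i= 6: D-O = 15 → P
  i= 7: F-I = 23 → X
  i= 8: Z-G = 19 → T
  i= 9: O-C = 12 → M
  i=10: H-C =  5 → F
  i=11: N-V = 18 → S
  i=12: L-W = 15 → P
  i=13: X-A = 23 → X
  i=14: S-Z = 19 → T
  i=15: V-J = 12 → M
  i=16: O-J =  5 → F
  i=17: E-M = 18 → S
  i=18: O-Z = 15 → P
  i=19: V-Y = 23 → X
  i=20: J-Q = 19 → T
  i=21: L-Z = 12 → M
  shifts repeat with period 6: PXTMFS

PXTMFS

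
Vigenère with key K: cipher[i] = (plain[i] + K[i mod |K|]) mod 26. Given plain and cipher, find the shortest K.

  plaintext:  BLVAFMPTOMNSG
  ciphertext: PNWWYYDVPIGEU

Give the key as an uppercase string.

OCBWTM

  i= 0: P-B = 14 → O
  i= 1: N-L =  2 → C
  i= 2: W-V =  1 → B
  i= 3: W-A = 22 → W
  i= 4: Y-F = 19 → T
  i= 5: Y-M = 12 → M
  i= 6: D-P = 14 → O
  i= 7: V-T =  2 → C
  i= 8: P-O =  1 → B
  i= 9: I-M = 22 → W
  i=10: G-N = 19 → T
  i=11: E-S = 12 → M
  i=12: U-G = 14 → O
  shifts repeat with period 6: OCBWTM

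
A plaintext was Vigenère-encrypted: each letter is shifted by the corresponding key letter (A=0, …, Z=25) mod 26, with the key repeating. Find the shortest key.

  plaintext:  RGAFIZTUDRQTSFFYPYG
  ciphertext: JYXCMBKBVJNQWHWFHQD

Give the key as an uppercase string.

SSXXECRH

  i= 0: J-R = 18 → S
  i= 1: Y-G = 18 → S
  i= 2: X-A = 23 → X
  i= 3: C-F = 23 → X
  i= 4: M-I =  4 → E
  i= 5: B-Z =  2 → C
  i= 6: K-T = 17 → R
  i= 7: B-U =  7 → H
  i= 8: V-D = 18 → S
  i= 9: J-R = 18 → S
  i=10: N-Q = 23 → X
  i=11: Q-T = 23 → X
  i=12: W-S =  4 → E
  i=13: H-F =  2 → C
  i=14: W-F = 17 → R
  i=15: F-Y =  7 → H
  i=16: H-P = 18 → S
  i=17: Q-Y = 18 → S
  i=18: D-G = 23 → X
  shifts repeat with period 8: SSXXECRH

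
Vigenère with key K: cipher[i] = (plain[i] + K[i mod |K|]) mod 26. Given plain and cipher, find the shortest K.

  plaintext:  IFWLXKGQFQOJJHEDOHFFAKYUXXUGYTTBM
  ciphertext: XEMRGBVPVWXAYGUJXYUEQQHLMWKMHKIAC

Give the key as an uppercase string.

PZQGJR

  i= 0: X-I = 15 → P
  i= 1: E-F = 25 → Z
  i= 2: M-W = 16 → Q
  i= 3: R-L =  6 → G
  i= 4: G-X =  9 → J
  i= 5: B-K = 17 → R
  i= 6: V-G = 15 → P
  i= 7: P-Q = 25 → Z
  i= 8: V-F = 16 → Q
  i= 9: W-Q =  6 → G
  i=10: X-O =  9 → J
  i=11: A-J = 17 → R
  i=12: Y-J = 15 → P
  i=13: G-H = 25 → Z
  i=14: U-E = 16 → Q
  i=15: J-D =  6 → G
  i=16: X-O =  9 → J
  i=17: Y-H = 17 → R
  i=18: U-F = 15 → P
  i=19: E-F = 25 → Z
  i=20: Q-A = 16 → Q
  i=21: Q-K =  6 → G
  i=22: H-Y =  9 → J
  i=23: L-U = 17 → R
  i=24: M-X = 15 → P
  i=25: W-X = 25 → Z
  i=26: K-U = 16 → Q
  i=27: M-G =  6 → G
  i=28: H-Y =  9 → J
  i=29: K-T = 17 → R
  i=30: I-T = 15 → P
  i=31: A-B = 25 → Z
  i=32: C-M = 16 → Q
  shifts repeat with period 6: PZQGJR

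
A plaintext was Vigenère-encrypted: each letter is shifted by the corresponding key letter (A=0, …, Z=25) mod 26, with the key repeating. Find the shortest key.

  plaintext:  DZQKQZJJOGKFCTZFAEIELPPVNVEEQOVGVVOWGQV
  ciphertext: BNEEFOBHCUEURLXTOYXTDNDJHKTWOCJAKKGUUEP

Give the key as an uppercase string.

YOOUPPS

  i= 0: B-D = 24 → Y
  i= 1: N-Z = 14 → O
  i= 2: E-Q = 14 → O
  i= 3: E-K = 20 → U
  i= 4: F-Q = 15 → P
  i= 5: O-Z = 15 → P
  i= 6: B-J = 18 → S
  i= 7: H-J = 24 → Y
  i= 8: C-O = 14 → O
  i= 9: U-G = 14 → O
  i=10: E-K = 20 → U
  i=11: U-F = 15 → P
  i=12: R-C = 15 → P
  i=13: L-T = 18 → S
  i=14: X-Z = 24 → Y
  i=15: T-F = 14 → O
  i=16: O-A = 14 → O
  i=17: Y-E = 20 → U
  i=18: X-I = 15 → P
  i=19: T-E = 15 → P
  i=20: D-L = 18 → S
  i=21: N-P = 24 → Y
  i=22: D-P = 14 → O
  i=23: J-V = 14 → O
  i=24: H-N = 20 → U
  i=25: K-V = 15 → P
  i=26: T-E = 15 → P
  i=27: W-E = 18 → S
  i=28: O-Q = 24 → Y
  i=29: C-O = 14 → O
  i=30: J-V = 14 → O
  i=31: A-G = 20 → U
  i=32: K-V = 15 → P
  i=33: K-V = 15 → P
  i=34: G-O = 18 → S
  i=35: U-W = 24 → Y
  i=36: U-G = 14 → O
  i=37: E-Q = 14 → O
  i=38: P-V = 20 → U
  shifts repeat with period 7: YOOUPPS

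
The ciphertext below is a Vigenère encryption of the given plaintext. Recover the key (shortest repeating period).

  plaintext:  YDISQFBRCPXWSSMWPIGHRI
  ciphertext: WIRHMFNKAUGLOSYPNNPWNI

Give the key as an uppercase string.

  i= 0: W-Y = 24 → Y
  i= 1: I-D =  5 → F
  i= 2: R-I =  9 → J
  i= 3: H-S = 15 → P
  i= 4: M-Q = 22 → W
  i= 5: F-F =  0 → A
  i= 6: N-B = 12 → M
  i= 7: K-R = 19 → T
  i= 8: A-C = 24 → Y
  i= 9: U-P =  5 → F
  i=10: G-X =  9 → J
  i=11: L-W = 15 → P
  i=12: O-S = 22 → W
  i=13: S-S =  0 → A
  i=14: Y-M = 12 → M
  i=15: P-W = 19 → T
  i=16: N-P = 24 → Y
  i=17: N-I =  5 → F
  i=18: P-G =  9 → J
  i=19: W-H = 15 → P
  i=20: N-R = 22 → W
  i=21: I-I =  0 → A
  shifts repeat with period 8: YFJPWAMT

YFJPWAMT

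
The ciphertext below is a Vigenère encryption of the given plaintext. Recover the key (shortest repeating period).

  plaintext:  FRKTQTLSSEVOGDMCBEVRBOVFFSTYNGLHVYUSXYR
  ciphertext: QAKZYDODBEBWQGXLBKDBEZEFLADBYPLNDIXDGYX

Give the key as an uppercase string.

LJAGIKD

  i= 0: Q-F = 11 → L
  i= 1: A-R =  9 → J
  i= 2: K-K =  0 → A
  i= 3: Z-T =  6 → G
  i= 4: Y-Q =  8 → I
  i= 5: D-T = 10 → K
  i= 6: O-L =  3 → D
  i= 7: D-S = 11 → L
  i= 8: B-S =  9 → J
  i= 9: E-E =  0 → A
  i=10: B-V =  6 → G
  i=11: W-O =  8 → I
  i=12: Q-G = 10 → K
  i=13: G-D =  3 → D
  i=14: X-M = 11 → L
  i=15: L-C =  9 → J
  i=16: B-B =  0 → A
  i=17: K-E =  6 → G
  i=18: D-V =  8 → I
  i=19: B-R = 10 → K
  i=20: E-B =  3 → D
  i=21: Z-O = 11 → L
  i=22: E-V =  9 → J
  i=23: F-F =  0 → A
  i=24: L-F =  6 → G
  i=25: A-S =  8 → I
  i=26: D-T = 10 → K
  i=27: B-Y =  3 → D
  i=28: Y-N = 11 → L
  i=29: P-G =  9 → J
  i=30: L-L =  0 → A
  i=31: N-H =  6 → G
  i=32: D-V =  8 → I
  i=33: I-Y = 10 → K
  i=34: X-U =  3 → D
  i=35: D-S = 11 → L
  i=36: G-X =  9 → J
  i=37: Y-Y =  0 → A
  i=38: X-R =  6 → G
  shifts repeat with period 7: LJAGIKD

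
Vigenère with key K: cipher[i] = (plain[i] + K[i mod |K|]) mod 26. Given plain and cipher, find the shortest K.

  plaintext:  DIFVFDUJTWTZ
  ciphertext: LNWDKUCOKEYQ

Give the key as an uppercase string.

IFR

  i= 0: L-D =  8 → I
  i= 1: N-I =  5 → F
  i= 2: W-F = 17 → R
  i= 3: D-V =  8 → I
  i= 4: K-F =  5 → F
  i= 5: U-D = 17 → R
  i= 6: C-U =  8 → I
  i= 7: O-J =  5 → F
  i= 8: K-T = 17 → R
  i= 9: E-W =  8 → I
  i=10: Y-T =  5 → F
  i=11: Q-Z = 17 → R
  shifts repeat with period 3: IFR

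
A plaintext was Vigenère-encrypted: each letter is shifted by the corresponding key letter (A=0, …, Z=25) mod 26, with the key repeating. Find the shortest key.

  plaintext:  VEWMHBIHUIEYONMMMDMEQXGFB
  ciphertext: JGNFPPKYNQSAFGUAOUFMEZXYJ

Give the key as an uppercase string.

OCRTI

  i= 0: J-V = 14 → O
  i= 1: G-E =  2 → C
  i= 2: N-W = 17 → R
  i= 3: F-M = 19 → T
  i= 4: P-H =  8 → I
  i= 5: P-B = 14 → O
  i= 6: K-I =  2 → C
  i= 7: Y-H = 17 → R
  i= 8: N-U = 19 → T
  i= 9: Q-I =  8 → I
  i=10: S-E = 14 → O
  i=11: A-Y =  2 → C
  i=12: F-O = 17 → R
  i=13: G-N = 19 → T
  i=14: U-M =  8 → I
  i=15: A-M = 14 → O
  i=16: O-M =  2 → C
  i=17: U-D = 17 → R
  i=18: F-M = 19 → T
  i=19: M-E =  8 → I
  i=20: E-Q = 14 → O
  i=21: Z-X =  2 → C
  i=22: X-G = 17 → R
  i=23: Y-F = 19 → T
  i=24: J-B =  8 → I
  shifts repeat with period 5: OCRTI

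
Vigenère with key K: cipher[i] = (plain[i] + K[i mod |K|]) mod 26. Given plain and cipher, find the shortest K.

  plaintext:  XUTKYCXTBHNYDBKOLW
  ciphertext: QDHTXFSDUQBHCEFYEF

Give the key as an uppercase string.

  i= 0: Q-X = 19 → T
  i= 1: D-U =  9 → J
  i= 2: H-T = 14 → O
  i= 3: T-K =  9 → J
  i= 4: X-Y = 25 → Z
  i= 5: F-C =  3 → D
  i= 6: S-X = 21 → V
  i= 7: D-T = 10 → K
  i= 8: U-B = 19 → T
  i= 9: Q-H =  9 → J
  i=10: B-N = 14 → O
  i=11: H-Y =  9 → J
  i=12: C-D = 25 → Z
  i=13: E-B =  3 → D
  i=14: F-K = 21 → V
  i=15: Y-O = 10 → K
  i=16: E-L = 19 → T
  i=17: F-W =  9 → J
  shifts repeat with period 8: TJOJZDVK

TJOJZDVK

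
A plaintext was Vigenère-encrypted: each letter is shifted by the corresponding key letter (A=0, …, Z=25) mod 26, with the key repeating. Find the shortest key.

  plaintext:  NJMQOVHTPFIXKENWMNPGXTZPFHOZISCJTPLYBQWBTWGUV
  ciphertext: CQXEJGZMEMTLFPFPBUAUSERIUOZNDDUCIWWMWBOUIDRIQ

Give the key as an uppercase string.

  i= 0: C-N = 15 → P
  i= 1: Q-J =  7 → H
  i= 2: X-M = 11 → L
  i= 3: E-Q = 14 → O
  i= 4: J-O = 21 → V
  i= 5: G-V = 11 → L
  i= 6: Z-H = 18 → S
  i= 7: M-T = 19 → T
  i= 8: E-P = 15 → P
  i= 9: M-F =  7 → H
  i=10: T-I = 11 → L
  i=11: L-X = 14 → O
  i=12: F-K = 21 → V
  i=13: P-E = 11 → L
  i=14: F-N = 18 → S
  i=15: P-W = 19 → T
  i=16: B-M = 15 → P
  i=17: U-N =  7 → H
  i=18: A-P = 11 → L
  i=19: U-G = 14 → O
  i=20: S-X = 21 → V
  i=21: E-T = 11 → L
  i=22: R-Z = 18 → S
  i=23: I-P = 19 → T
  i=24: U-F = 15 → P
  i=25: O-H =  7 → H
  i=26: Z-O = 11 → L
  i=27: N-Z = 14 → O
  i=28: D-I = 21 → V
  i=29: D-S = 11 → L
  i=30: U-C = 18 → S
  i=31: C-J = 19 → T
  i=32: I-T = 15 → P
  i=33: W-P =  7 → H
  i=34: W-L = 11 → L
  i=35: M-Y = 14 → O
  i=36: W-B = 21 → V
  i=37: B-Q = 11 → L
  i=38: O-W = 18 → S
  i=39: U-B = 19 → T
  i=40: I-T = 15 → P
  i=41: D-W =  7 → H
  i=42: R-G = 11 → L
  i=43: I-U = 14 → O
  i=44: Q-V = 21 → V
  shifts repeat with period 8: PHLOVLST

PHLOVLST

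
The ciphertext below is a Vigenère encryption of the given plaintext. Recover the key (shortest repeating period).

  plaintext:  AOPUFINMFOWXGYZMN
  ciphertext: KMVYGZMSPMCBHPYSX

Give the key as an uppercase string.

KYGEBRZG

  i= 0: K-A = 10 → K
  i= 1: M-O = 24 → Y
  i= 2: V-P =  6 → G
  i= 3: Y-U =  4 → E
  i= 4: G-F =  1 → B
  i= 5: Z-I = 17 → R
  i= 6: M-N = 25 → Z
  i= 7: S-M =  6 → G
  i= 8: P-F = 10 → K
  i= 9: M-O = 24 → Y
  i=10: C-W =  6 → G
  i=11: B-X =  4 → E
  i=12: H-G =  1 → B
  i=13: P-Y = 17 → R
  i=14: Y-Z = 25 → Z
  i=15: S-M =  6 → G
  i=16: X-N = 10 → K
  shifts repeat with period 8: KYGEBRZG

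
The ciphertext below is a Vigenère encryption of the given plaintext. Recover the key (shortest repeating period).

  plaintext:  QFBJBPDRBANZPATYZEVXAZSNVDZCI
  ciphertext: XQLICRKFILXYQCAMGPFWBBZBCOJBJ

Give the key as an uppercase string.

HLKZBCHO

  i= 0: X-Q =  7 → H
  i= 1: Q-F = 11 → L
  i= 2: L-B = 10 → K
  i= 3: I-J = 25 → Z
  i= 4: C-B =  1 → B
  i= 5: R-P =  2 → C
  i= 6: K-D =  7 → H
  i= 7: F-R = 14 → O
  i= 8: I-B =  7 → H
  i= 9: L-A = 11 → L
  i=10: X-N = 10 → K
  i=11: Y-Z = 25 → Z
  i=12: Q-P =  1 → B
  i=13: C-A =  2 → C
  i=14: A-T =  7 → H
  i=15: M-Y = 14 → O
  i=16: G-Z =  7 → H
  i=17: P-E = 11 → L
  i=18: F-V = 10 → K
  i=19: W-X = 25 → Z
  i=20: B-A =  1 → B
  i=21: B-Z =  2 → C
  i=22: Z-S =  7 → H
  i=23: B-N = 14 → O
  i=24: C-V =  7 → H
  i=25: O-D = 11 → L
  i=26: J-Z = 10 → K
  i=27: B-C = 25 → Z
  i=28: J-I =  1 → B
  shifts repeat with period 8: HLKZBCHO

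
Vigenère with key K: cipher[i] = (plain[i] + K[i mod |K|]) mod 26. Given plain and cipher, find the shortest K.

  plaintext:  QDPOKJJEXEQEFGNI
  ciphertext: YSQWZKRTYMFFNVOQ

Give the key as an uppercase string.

IPB

  i= 0: Y-Q =  8 → I
  i= 1: S-D = 15 → P
  i= 2: Q-P =  1 → B
  i= 3: W-O =  8 → I
  i= 4: Z-K = 15 → P
  i= 5: K-J =  1 → B
  i= 6: R-J =  8 → I
  i= 7: T-E = 15 → P
  i= 8: Y-X =  1 → B
  i= 9: M-E =  8 → I
  i=10: F-Q = 15 → P
  i=11: F-E =  1 → B
  i=12: N-F =  8 → I
  i=13: V-G = 15 → P
  i=14: O-N =  1 → B
  i=15: Q-I =  8 → I
  shifts repeat with period 3: IPB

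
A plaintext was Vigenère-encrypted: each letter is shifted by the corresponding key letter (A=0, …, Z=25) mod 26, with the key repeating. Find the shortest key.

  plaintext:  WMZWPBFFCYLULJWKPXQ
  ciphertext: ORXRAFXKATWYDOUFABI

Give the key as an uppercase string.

  i= 0: O-W = 18 → S
  i= 1: R-M =  5 → F
  i= 2: X-Z = 24 → Y
  i= 3: R-W = 21 → V
  i= 4: A-P = 11 → L
  i= 5: F-B =  4 → E
  i= 6: X-F = 18 → S
  i= 7: K-F =  5 → F
  i= 8: A-C = 24 → Y
  i= 9: T-Y = 21 → V
  i=10: W-L = 11 → L
  i=11: Y-U =  4 → E
  i=12: D-L = 18 → S
  i=13: O-J =  5 → F
  i=14: U-W = 24 → Y
  i=15: F-K = 21 → V
  i=16: A-P = 11 → L
  i=17: B-X =  4 → E
  i=18: I-Q = 18 → S
  shifts repeat with period 6: SFYVLE

SFYVLE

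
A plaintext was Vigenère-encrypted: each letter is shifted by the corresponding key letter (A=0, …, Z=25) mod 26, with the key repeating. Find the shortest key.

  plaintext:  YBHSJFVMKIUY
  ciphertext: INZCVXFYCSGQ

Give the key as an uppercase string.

  i= 0: I-Y = 10 → K
  i= 1: N-B = 12 → M
  i= 2: Z-H = 18 → S
  i= 3: C-S = 10 → K
  i= 4: V-J = 12 → M
  i= 5: X-F = 18 → S
  i= 6: F-V = 10 → K
  i= 7: Y-M = 12 → M
  i= 8: C-K = 18 → S
  i= 9: S-I = 10 → K
  i=10: G-U = 12 → M
  i=11: Q-Y = 18 → S
  shifts repeat with period 3: KMS

KMS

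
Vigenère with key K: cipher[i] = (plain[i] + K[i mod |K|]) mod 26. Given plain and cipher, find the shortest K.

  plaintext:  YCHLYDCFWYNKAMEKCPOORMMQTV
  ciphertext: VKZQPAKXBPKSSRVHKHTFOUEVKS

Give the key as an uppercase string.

  i= 0: V-Y = 23 → X
  i= 1: K-C =  8 → I
  i= 2: Z-H = 18 → S
  i= 3: Q-L =  5 → F
  i= 4: P-Y = 17 → R
  i= 5: A-D = 23 → X
  i= 6: K-C =  8 → I
  i= 7: X-F = 18 → S
  i= 8: B-W =  5 → F
  i= 9: P-Y = 17 → R
  i=10: K-N = 23 → X
  i=11: S-K =  8 → I
  i=12: S-A = 18 → S
  i=13: R-M =  5 → F
  i=14: V-E = 17 → R
  i=15: H-K = 23 → X
  i=16: K-C =  8 → I
  i=17: H-P = 18 → S
  i=18: T-O =  5 → F
  i=19: F-O = 17 → R
  i=20: O-R = 23 → X
  i=21: U-M =  8 → I
  i=22: E-M = 18 → S
  i=23: V-Q =  5 → F
  i=24: K-T = 17 → R
  i=25: S-V = 23 → X
  shifts repeat with period 5: XISFR

XISFR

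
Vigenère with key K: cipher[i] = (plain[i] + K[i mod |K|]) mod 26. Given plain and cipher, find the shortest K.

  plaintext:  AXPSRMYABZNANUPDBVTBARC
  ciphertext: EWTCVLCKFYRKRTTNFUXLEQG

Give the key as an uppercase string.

EZEK

  i= 0: E-A =  4 → E
  i= 1: W-X = 25 → Z
  i= 2: T-P =  4 → E
  i= 3: C-S = 10 → K
  i= 4: V-R =  4 → E
  i= 5: L-M = 25 → Z
  i= 6: C-Y =  4 → E
  i= 7: K-A = 10 → K
  i= 8: F-B =  4 → E
  i= 9: Y-Z = 25 → Z
  i=10: R-N =  4 → E
  i=11: K-A = 10 → K
  i=12: R-N =  4 → E
  i=13: T-U = 25 → Z
  i=14: T-P =  4 → E
  i=15: N-D = 10 → K
  i=16: F-B =  4 → E
  i=17: U-V = 25 → Z
  i=18: X-T =  4 → E
  i=19: L-B = 10 → K
  i=20: E-A =  4 → E
  i=21: Q-R = 25 → Z
  i=22: G-C =  4 → E
  shifts repeat with period 4: EZEK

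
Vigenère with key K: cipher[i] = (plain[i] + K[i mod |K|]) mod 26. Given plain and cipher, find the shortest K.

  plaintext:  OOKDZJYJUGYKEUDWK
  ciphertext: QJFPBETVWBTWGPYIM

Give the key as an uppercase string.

CVVM

  i= 0: Q-O =  2 → C
  i= 1: J-O = 21 → V
  i= 2: F-K = 21 → V
  i= 3: P-D = 12 → M
  i= 4: B-Z =  2 → C
  i= 5: E-J = 21 → V
  i= 6: T-Y = 21 → V
  i= 7: V-J = 12 → M
  i= 8: W-U =  2 → C
  i= 9: B-G = 21 → V
  i=10: T-Y = 21 → V
  i=11: W-K = 12 → M
  i=12: G-E =  2 → C
  i=13: P-U = 21 → V
  i=14: Y-D = 21 → V
  i=15: I-W = 12 → M
  i=16: M-K =  2 → C
  shifts repeat with period 4: CVVM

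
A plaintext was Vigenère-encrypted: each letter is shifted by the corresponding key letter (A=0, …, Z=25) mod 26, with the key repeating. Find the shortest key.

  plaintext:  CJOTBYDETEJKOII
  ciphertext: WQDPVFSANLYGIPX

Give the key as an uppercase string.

UHPW

  i= 0: W-C = 20 → U
  i= 1: Q-J =  7 → H
  i= 2: D-O = 15 → P
  i= 3: P-T = 22 → W
  i= 4: V-B = 20 → U
  i= 5: F-Y =  7 → H
  i= 6: S-D = 15 → P
  i= 7: A-E = 22 → W
  i= 8: N-T = 20 → U
  i= 9: L-E =  7 → H
  i=10: Y-J = 15 → P
  i=11: G-K = 22 → W
  i=12: I-O = 20 → U
  i=13: P-I =  7 → H
  i=14: X-I = 15 → P
  shifts repeat with period 4: UHPW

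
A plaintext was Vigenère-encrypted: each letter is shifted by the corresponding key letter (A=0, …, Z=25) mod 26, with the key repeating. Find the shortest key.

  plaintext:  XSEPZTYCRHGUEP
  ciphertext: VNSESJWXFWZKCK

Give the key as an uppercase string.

  i= 0: V-X = 24 → Y
  i= 1: N-S = 21 → V
  i= 2: S-E = 14 → O
  i= 3: E-P = 15 → P
  i= 4: S-Z = 19 → T
  i= 5: J-T = 16 → Q
  i= 6: W-Y = 24 → Y
  i= 7: X-C = 21 → V
  i= 8: F-R = 14 → O
  i= 9: W-H = 15 → P
  i=10: Z-G = 19 → T
  i=11: K-U = 16 → Q
  i=12: C-E = 24 → Y
  i=13: K-P = 21 → V
  shifts repeat with period 6: YVOPTQ

YVOPTQ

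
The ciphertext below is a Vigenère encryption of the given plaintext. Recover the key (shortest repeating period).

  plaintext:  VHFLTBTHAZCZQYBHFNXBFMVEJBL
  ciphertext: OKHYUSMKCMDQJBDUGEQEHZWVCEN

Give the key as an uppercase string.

  i= 0: O-V = 19 → T
  i= 1: K-H =  3 → D
  i= 2: H-F =  2 → C
  i= 3: Y-L = 13 → N
  i= 4: U-T =  1 → B
  i= 5: S-B = 17 → R
  i= 6: M-T = 19 → T
  i= 7: K-H =  3 → D
  i= 8: C-A =  2 → C
  i= 9: M-Z = 13 → N
  i=10: D-C =  1 → B
  i=11: Q-Z = 17 → R
  i=12: J-Q = 19 → T
  i=13: B-Y =  3 → D
  i=14: D-B =  2 → C
  i=15: U-H = 13 → N
  i=16: G-F =  1 → B
  i=17: E-N = 17 → R
  i=18: Q-X = 19 → T
  i=19: E-B =  3 → D
  i=20: H-F =  2 → C
  i=21: Z-M = 13 → N
  i=22: W-V =  1 → B
  i=23: V-E = 17 → R
  i=24: C-J = 19 → T
  i=25: E-B =  3 → D
  i=26: N-L =  2 → C
  shifts repeat with period 6: TDCNBR

TDCNBR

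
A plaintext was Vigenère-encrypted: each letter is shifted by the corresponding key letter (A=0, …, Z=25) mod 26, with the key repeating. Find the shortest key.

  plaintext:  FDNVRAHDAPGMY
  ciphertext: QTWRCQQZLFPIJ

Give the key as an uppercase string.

  i= 0: Q-F = 11 → L
  i= 1: T-D = 16 → Q
  i= 2: W-N =  9 → J
  i= 3: R-V = 22 → W
  i= 4: C-R = 11 → L
  i= 5: Q-A = 16 → Q
  i= 6: Q-H =  9 → J
  i= 7: Z-D = 22 → W
  i= 8: L-A = 11 → L
  i= 9: F-P = 16 → Q
  i=10: P-G =  9 → J
  i=11: I-M = 22 → W
  i=12: J-Y = 11 → L
  shifts repeat with period 4: LQJW

LQJW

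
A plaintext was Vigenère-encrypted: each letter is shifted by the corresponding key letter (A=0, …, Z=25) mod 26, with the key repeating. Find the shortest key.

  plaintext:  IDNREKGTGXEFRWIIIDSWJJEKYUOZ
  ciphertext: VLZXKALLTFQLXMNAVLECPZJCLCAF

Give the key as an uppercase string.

  i= 0: V-I = 13 → N
  i= 1: L-D =  8 → I
  i= 2: Z-N = 12 → M
  i= 3: X-R =  6 → G
  i= 4: K-E =  6 → G
  i= 5: A-K = 16 → Q
  i= 6: L-G =  5 → F
  i= 7: L-T = 18 → S
  i= 8: T-G = 13 → N
  i= 9: F-X =  8 → I
  i=10: Q-E = 12 → M
  i=11: L-F =  6 → G
  i=12: X-R =  6 → G
  i=13: M-W = 16 → Q
  i=14: N-I =  5 → F
  i=15: A-I = 18 → S
  i=16: V-I = 13 → N
  i=17: L-D =  8 → I
  i=18: E-S = 12 → M
  i=19: C-W =  6 → G
  i=20: P-J =  6 → G
  i=21: Z-J = 16 → Q
  i=22: J-E =  5 → F
  i=23: C-K = 18 → S
  i=24: L-Y = 13 → N
  i=25: C-U =  8 → I
  i=26: A-O = 12 → M
  i=27: F-Z =  6 → G
  shifts repeat with period 8: NIMGGQFS

NIMGGQFS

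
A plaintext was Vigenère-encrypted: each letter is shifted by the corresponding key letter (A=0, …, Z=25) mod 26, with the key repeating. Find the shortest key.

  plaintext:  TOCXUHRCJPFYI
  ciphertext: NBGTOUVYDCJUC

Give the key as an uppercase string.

  i= 0: N-T = 20 → U
  i= 1: B-O = 13 → N
  i= 2: G-C =  4 → E
  i= 3: T-X = 22 → W
  i= 4: O-U = 20 → U
  i= 5: U-H = 13 → N
  i= 6: V-R =  4 → E
  i= 7: Y-C = 22 → W
  i= 8: D-J = 20 → U
  i= 9: C-P = 13 → N
  i=10: J-F =  4 → E
  i=11: U-Y = 22 → W
  i=12: C-I = 20 → U
  shifts repeat with period 4: UNEW

UNEW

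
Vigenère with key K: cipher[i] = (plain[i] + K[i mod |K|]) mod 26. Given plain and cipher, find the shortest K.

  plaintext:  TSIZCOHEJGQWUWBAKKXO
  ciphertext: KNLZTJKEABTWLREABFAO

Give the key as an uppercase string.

RVDA

  i= 0: K-T = 17 → R
  i= 1: N-S = 21 → V
  i= 2: L-I =  3 → D
  i= 3: Z-Z =  0 → A
  i= 4: T-C = 17 → R
  i= 5: J-O = 21 → V
  i= 6: K-H =  3 → D
  i= 7: E-E =  0 → A
  i= 8: A-J = 17 → R
  i= 9: B-G = 21 → V
  i=10: T-Q =  3 → D
  i=11: W-W =  0 → A
  i=12: L-U = 17 → R
  i=13: R-W = 21 → V
  i=14: E-B =  3 → D
  i=15: A-A =  0 → A
  i=16: B-K = 17 → R
  i=17: F-K = 21 → V
  i=18: A-X =  3 → D
  i=19: O-O =  0 → A
  shifts repeat with period 4: RVDA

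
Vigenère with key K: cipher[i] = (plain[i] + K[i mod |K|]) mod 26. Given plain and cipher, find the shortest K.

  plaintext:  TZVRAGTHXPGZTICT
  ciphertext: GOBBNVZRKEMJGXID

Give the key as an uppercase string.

NPGK

  i= 0: G-T = 13 → N
  i= 1: O-Z = 15 → P
  i= 2: B-V =  6 → G
  i= 3: B-R = 10 → K
  i= 4: N-A = 13 → N
  i= 5: V-G = 15 → P
  i= 6: Z-T =  6 → G
  i= 7: R-H = 10 → K
  i= 8: K-X = 13 → N
  i= 9: E-P = 15 → P
  i=10: M-G =  6 → G
  i=11: J-Z = 10 → K
  i=12: G-T = 13 → N
  i=13: X-I = 15 → P
  i=14: I-C =  6 → G
  i=15: D-T = 10 → K
  shifts repeat with period 4: NPGK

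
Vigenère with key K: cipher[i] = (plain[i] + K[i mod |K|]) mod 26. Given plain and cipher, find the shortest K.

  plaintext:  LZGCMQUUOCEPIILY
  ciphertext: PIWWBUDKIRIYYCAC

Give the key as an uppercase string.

  i= 0: P-L =  4 → E
  i= 1: I-Z =  9 → J
  i= 2: W-G = 16 → Q
  i= 3: W-C = 20 → U
  i= 4: B-M = 15 → P
  i= 5: U-Q =  4 → E
  i= 6: D-U =  9 → J
  i= 7: K-U = 16 → Q
  i= 8: I-O = 20 → U
  i= 9: R-C = 15 → P
  i=10: I-E =  4 → E
  i=11: Y-P =  9 → J
  i=12: Y-I = 16 → Q
  i=13: C-I = 20 → U
  i=14: A-L = 15 → P
  i=15: C-Y =  4 → E
  shifts repeat with period 5: EJQUP

EJQUP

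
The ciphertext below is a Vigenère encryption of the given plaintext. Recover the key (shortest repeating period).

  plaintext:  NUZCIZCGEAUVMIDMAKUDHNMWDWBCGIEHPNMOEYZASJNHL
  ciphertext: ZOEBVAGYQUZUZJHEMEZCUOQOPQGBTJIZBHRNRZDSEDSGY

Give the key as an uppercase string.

MUFZNBES

  i= 0: Z-N = 12 → M
  i= 1: O-U = 20 → U
  i= 2: E-Z =  5 → F
  i= 3: B-C = 25 → Z
  i= 4: V-I = 13 → N
  i= 5: A-Z =  1 → B
  i= 6: G-C =  4 → E
  i= 7: Y-G = 18 → S
  i= 8: Q-E = 12 → M
  i= 9: U-A = 20 → U
  i=10: Z-U =  5 → F
  i=11: U-V = 25 → Z
  i=12: Z-M = 13 → N
  i=13: J-I =  1 → B
  i=14: H-D =  4 → E
  i=15: E-M = 18 → S
  i=16: M-A = 12 → M
  i=17: E-K = 20 → U
  i=18: Z-U =  5 → F
  i=19: C-D = 25 → Z
  i=20: U-H = 13 → N
  i=21: O-N =  1 → B
  i=22: Q-M =  4 → E
  i=23: O-W = 18 → S
  i=24: P-D = 12 → M
  i=25: Q-W = 20 → U
  i=26: G-B =  5 → F
  i=27: B-C = 25 → Z
  i=28: T-G = 13 → N
  i=29: J-I =  1 → B
  i=30: I-E =  4 → E
  i=31: Z-H = 18 → S
  i=32: B-P = 12 → M
  i=33: H-N = 20 → U
  i=34: R-M =  5 → F
  i=35: N-O = 25 → Z
  i=36: R-E = 13 → N
  i=37: Z-Y =  1 → B
  i=38: D-Z =  4 → E
  i=39: S-A = 18 → S
  i=40: E-S = 12 → M
  i=41: D-J = 20 → U
  i=42: S-N =  5 → F
  i=43: G-H = 25 → Z
  i=44: Y-L = 13 → N
  shifts repeat with period 8: MUFZNBES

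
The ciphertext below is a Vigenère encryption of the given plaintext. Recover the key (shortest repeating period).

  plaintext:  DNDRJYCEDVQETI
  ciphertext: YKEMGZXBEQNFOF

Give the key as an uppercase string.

VXB

  i= 0: Y-D = 21 → V
  i= 1: K-N = 23 → X
  i= 2: E-D =  1 → B
  i= 3: M-R = 21 → V
  i= 4: G-J = 23 → X
  i= 5: Z-Y =  1 → B
  i= 6: X-C = 21 → V
  i= 7: B-E = 23 → X
  i= 8: E-D =  1 → B
  i= 9: Q-V = 21 → V
  i=10: N-Q = 23 → X
  i=11: F-E =  1 → B
  i=12: O-T = 21 → V
  i=13: F-I = 23 → X
  shifts repeat with period 3: VXB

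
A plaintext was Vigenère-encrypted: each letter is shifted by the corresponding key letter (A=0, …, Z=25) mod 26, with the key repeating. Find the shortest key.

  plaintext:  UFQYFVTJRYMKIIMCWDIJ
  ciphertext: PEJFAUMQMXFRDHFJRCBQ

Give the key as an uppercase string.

VZTH

  i= 0: P-U = 21 → V
  i= 1: E-F = 25 → Z
  i= 2: J-Q = 19 → T
  i= 3: F-Y =  7 → H
  i= 4: A-F = 21 → V
  i= 5: U-V = 25 → Z
  i= 6: M-T = 19 → T
  i= 7: Q-J =  7 → H
  i= 8: M-R = 21 → V
  i= 9: X-Y = 25 → Z
  i=10: F-M = 19 → T
  i=11: R-K =  7 → H
  i=12: D-I = 21 → V
  i=13: H-I = 25 → Z
  i=14: F-M = 19 → T
  i=15: J-C =  7 → H
  i=16: R-W = 21 → V
  i=17: C-D = 25 → Z
  i=18: B-I = 19 → T
  i=19: Q-J =  7 → H
  shifts repeat with period 4: VZTH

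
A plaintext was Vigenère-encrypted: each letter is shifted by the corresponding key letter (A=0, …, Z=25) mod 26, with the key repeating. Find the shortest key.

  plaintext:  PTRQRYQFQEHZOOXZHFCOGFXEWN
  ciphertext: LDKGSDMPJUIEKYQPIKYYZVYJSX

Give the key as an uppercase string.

WKTQBF

  i= 0: L-P = 22 → W
  i= 1: D-T = 10 → K
  i= 2: K-R = 19 → T
  i= 3: G-Q = 16 → Q
  i= 4: S-R =  1 → B
  i= 5: D-Y =  5 → F
  i= 6: M-Q = 22 → W
  i= 7: P-F = 10 → K
  i= 8: J-Q = 19 → T
  i= 9: U-E = 16 → Q
  i=10: I-H =  1 → B
  i=11: E-Z =  5 → F
  i=12: K-O = 22 → W
  i=13: Y-O = 10 → K
  i=14: Q-X = 19 → T
  i=15: P-Z = 16 → Q
  i=16: I-H =  1 → B
  i=17: K-F =  5 → F
  i=18: Y-C = 22 → W
  i=19: Y-O = 10 → K
  i=20: Z-G = 19 → T
  i=21: V-F = 16 → Q
  i=22: Y-X =  1 → B
  i=23: J-E =  5 → F
  i=24: S-W = 22 → W
  i=25: X-N = 10 → K
  shifts repeat with period 6: WKTQBF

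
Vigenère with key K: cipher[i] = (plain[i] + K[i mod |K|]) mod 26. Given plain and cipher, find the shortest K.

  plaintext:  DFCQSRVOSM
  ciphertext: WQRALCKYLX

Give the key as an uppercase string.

  i= 0: W-D = 19 → T
  i= 1: Q-F = 11 → L
  i= 2: R-C = 15 → P
  i= 3: A-Q = 10 → K
  i= 4: L-S = 19 → T
  i= 5: C-R = 11 → L
  i= 6: K-V = 15 → P
  i= 7: Y-O = 10 → K
  i= 8: L-S = 19 → T
  i= 9: X-M = 11 → L
  shifts repeat with period 4: TLPK

TLPK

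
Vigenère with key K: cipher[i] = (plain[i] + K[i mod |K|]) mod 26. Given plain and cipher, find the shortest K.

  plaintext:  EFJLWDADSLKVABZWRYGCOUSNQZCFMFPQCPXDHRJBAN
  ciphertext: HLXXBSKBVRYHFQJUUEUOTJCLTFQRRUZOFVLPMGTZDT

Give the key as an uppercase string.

  i= 0: H-E =  3 → D
  i= 1: L-F =  6 → G
  i= 2: X-J = 14 → O
  i= 3: X-L = 12 → M
  i= 4: B-W =  5 → F
  i= 5: S-D = 15 → P
  i= 6: K-A = 10 → K
  i= 7: B-D = 24 → Y
  i= 8: V-S =  3 → D
  i= 9: R-L =  6 → G
  i=10: Y-K = 14 → O
  i=11: H-V = 12 → M
  i=12: F-A =  5 → F
  i=13: Q-B = 15 → P
  i=14: J-Z = 10 → K
  i=15: U-W = 24 → Y
  i=16: U-R =  3 → D
  i=17: E-Y =  6 → G
  i=18: U-G = 14 → O
  i=19: O-C = 12 → M
  i=20: T-O =  5 → F
  i=21: J-U = 15 → P
  i=22: C-S = 10 → K
  i=23: L-N = 24 → Y
  i=24: T-Q =  3 → D
  i=25: F-Z =  6 → G
  i=26: Q-C = 14 → O
  i=27: R-F = 12 → M
  i=28: R-M =  5 → F
  i=29: U-F = 15 → P
  i=30: Z-P = 10 → K
  i=31: O-Q = 24 → Y
  i=32: F-C =  3 → D
  i=33: V-P =  6 → G
  i=34: L-X = 14 → O
  i=35: P-D = 12 → M
  i=36: M-H =  5 → F
  i=37: G-R = 15 → P
  i=38: T-J = 10 → K
  i=39: Z-B = 24 → Y
  i=40: D-A =  3 → D
  i=41: T-N =  6 → G
  shifts repeat with period 8: DGOMFPKY

DGOMFPKY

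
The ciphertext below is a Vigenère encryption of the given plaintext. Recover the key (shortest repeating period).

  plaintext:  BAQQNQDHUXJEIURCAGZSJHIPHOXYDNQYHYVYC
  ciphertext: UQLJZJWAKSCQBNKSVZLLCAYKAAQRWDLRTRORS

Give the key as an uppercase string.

TQVTMTT

  i= 0: U-B = 19 → T
  i= 1: Q-A = 16 → Q
  i= 2: L-Q = 21 → V
  i= 3: J-Q = 19 → T
  i= 4: Z-N = 12 → M
  i= 5: J-Q = 19 → T
  i= 6: W-D = 19 → T
  i= 7: A-H = 19 → T
  i= 8: K-U = 16 → Q
  i= 9: S-X = 21 → V
  i=10: C-J = 19 → T
  i=11: Q-E = 12 → M
  i=12: B-I = 19 → T
  i=13: N-U = 19 → T
  i=14: K-R = 19 → T
  i=15: S-C = 16 → Q
  i=16: V-A = 21 → V
  i=17: Z-G = 19 → T
  i=18: L-Z = 12 → M
  i=19: L-S = 19 → T
  i=20: C-J = 19 → T
  i=21: A-H = 19 → T
  i=22: Y-I = 16 → Q
  i=23: K-P = 21 → V
  i=24: A-H = 19 → T
  i=25: A-O = 12 → M
  i=26: Q-X = 19 → T
  i=27: R-Y = 19 → T
  i=28: W-D = 19 → T
  i=29: D-N = 16 → Q
  i=30: L-Q = 21 → V
  i=31: R-Y = 19 → T
  i=32: T-H = 12 → M
  i=33: R-Y = 19 → T
  i=34: O-V = 19 → T
  i=35: R-Y = 19 → T
  i=36: S-C = 16 → Q
  shifts repeat with period 7: TQVTMTT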